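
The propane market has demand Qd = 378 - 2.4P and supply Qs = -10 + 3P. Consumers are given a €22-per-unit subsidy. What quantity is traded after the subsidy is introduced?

Pre-subsidy: 378 - 2.4P = -10 + 3P gives P* = 1940/27, Q* = 1850/9.
With the rebate, buyers effectively pay Pb = Ps − 22, where Ps is the price sellers receive.
Demand in terms of Ps becomes Qd = 378 − 2.4(Ps − 22) = 430.8 - 2.4Ps. Setting this equal to supply: 430.8 - 2.4Ps = -10 + 3Ps, so Ps = 2204/27.
Buyers pay Pb = 2204/27 − 22 = 1610/27; Q' = -10 + 3·(2204/27) = 2114/9.

Q' = 2114/9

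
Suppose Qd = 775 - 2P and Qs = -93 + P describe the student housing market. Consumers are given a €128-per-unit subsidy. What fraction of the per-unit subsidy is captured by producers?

Producer share = 2/3

Pre-subsidy: 775 - 2P = -93 + P gives P* = 868/3, Q* = 589/3.
With the rebate, buyers effectively pay Pb = Ps − 128, where Ps is the price sellers receive.
Demand in terms of Ps becomes Qd = 775 − 2(Ps − 128) = 1031 - 2Ps. Setting this equal to supply: 1031 - 2Ps = -93 + Ps, so Ps = 1124/3.
Buyers pay Pb = 1124/3 − 128 = 740/3; Q' = -93 + 1·(1124/3) = 845/3.
Buyers' price falls by P* − Pb = 868/3 − 740/3 = 128/3; sellers' price rises by Ps − P* = 1124/3 − 868/3 = 256/3.
So producers capture (256/3)/128 = 2/3 of each unit of subsidy.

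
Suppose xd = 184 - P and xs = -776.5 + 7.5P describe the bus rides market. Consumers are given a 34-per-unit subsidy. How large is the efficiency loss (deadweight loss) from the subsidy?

Deadweight loss = 510

Pre-subsidy: 184 - P = -776.5 + 7.5P gives P* = 113, x* = 71.
With the rebate, buyers effectively pay Pb = Ps − 34, where Ps is the price sellers receive.
Demand in terms of Ps becomes xd = 184 − 1(Ps − 34) = 218 - Ps. Setting this equal to supply: 218 - Ps = -776.5 + 7.5Ps, so Ps = 117.
Buyers pay Pb = 117 − 34 = 83; x' = -776.5 + 7.5·117 = 101.
The subsidy expands output by 101 − 71 = 30 past the efficient level; on those units the gap between marginal cost and willingness to pay runs from 0 up to 34.
DWL = ½ × 34 × 30 = 510.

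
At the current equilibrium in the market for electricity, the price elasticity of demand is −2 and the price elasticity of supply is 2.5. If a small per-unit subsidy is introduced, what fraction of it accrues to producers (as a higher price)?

For a small subsidy around the equilibrium, the benefit split depends on the relative slopes, which at a point are proportional to the elasticities.
Buyer share = εs/(εs + |εd|) = 2.5/(2.5 + 2) = 5/9; seller share = |εd|/(εs + |εd|) = 4/9.
So producers capture 4/9 of the subsidy.

Producer share = 4/9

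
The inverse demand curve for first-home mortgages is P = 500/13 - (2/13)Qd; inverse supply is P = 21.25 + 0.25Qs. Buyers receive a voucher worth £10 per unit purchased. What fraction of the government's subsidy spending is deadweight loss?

DWL / government spending = 52/283

Pre-subsidy: 500/13 - (2/13)Q = 21.25 + 0.25Q gives Q* = 895/21 and P* = 670/21.
With the rebate, buyers effectively pay Pb = Ps − 10, where Ps is the price sellers receive.
On the curves, Pb = 500/13 - (2/13)Q and Ps = 21.25 + 0.25Q; the wedge Ps − Pb = 10 gives 21.25 + 0.25Q − (500/13 - (2/13)Q) = 10, so Q' = 1415/21.
Then Pb = 500/13 − (2/13)·(1415/21) = 590/21 and Ps = 21.25 + 0.25·(1415/21) = 800/21.
ΔCS = ½(895/21 + 1415/21)(670/21 − 590/21) = 4400/21; ΔPS = ½(895/21 + 1415/21)(800/21 − 670/21) = 7150/21.
Government spending = 10 × 1415/21 = 14150/21.
DWL = ½ × 10 × (1415/21 − 895/21) = 2600/21; fraction = (2600/21) / (14150/21) = 52/283.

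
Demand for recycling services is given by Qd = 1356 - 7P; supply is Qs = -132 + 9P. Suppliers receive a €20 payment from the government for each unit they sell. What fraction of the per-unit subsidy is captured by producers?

Pre-subsidy: 1356 - 7P = -132 + 9P gives P* = 93, Q* = 705.
With the subsidy, sellers receive Ps = Pb + 20 for each unit, where Pb is the price buyers pay.
Supply in terms of Pb becomes Qs = -132 + 9(Pb + 20) = 48 + 9Pb. Setting this equal to demand: 1356 - 7Pb = 48 + 9Pb, so Pb = 81.75.
Sellers receive Ps = 81.75 + 20 = 101.75; Q' = 1356 − 7·81.75 = 783.75.
Buyers' price falls by P* − Pb = 93 − 81.75 = 11.25; sellers' price rises by Ps − P* = 101.75 − 93 = 8.75.
So producers capture 8.75/20 = 0.4375 of each unit of subsidy.

Producer share = 0.4375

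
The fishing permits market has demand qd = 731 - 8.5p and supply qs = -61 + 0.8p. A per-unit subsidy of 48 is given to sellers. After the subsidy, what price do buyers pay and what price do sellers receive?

Pre-subsidy: 731 - 8.5p = -61 + 0.8p gives p* = 2640/31, q* = 221/31.
With the subsidy, sellers receive ps = pb + 48 for each unit, where pb is the price buyers pay.
Supply in terms of pb becomes qs = -61 + 0.8(pb + 48) = -22.6 + 0.8pb. Setting this equal to demand: 731 - 8.5pb = -22.6 + 0.8pb, so pb = 2512/31.
Sellers receive ps = 2512/31 + 48 = 4000/31; q' = 731 − 8.5·(2512/31) = 1309/31.

Buyers pay 2512/31; sellers receive 4000/31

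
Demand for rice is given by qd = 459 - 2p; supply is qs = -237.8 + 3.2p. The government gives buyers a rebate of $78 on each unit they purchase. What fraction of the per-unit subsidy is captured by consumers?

Pre-subsidy: 459 - 2p = -237.8 + 3.2p gives p* = 134, q* = 191.
With the rebate, buyers effectively pay pb = ps − 78, where ps is the price sellers receive.
Demand in terms of ps becomes qd = 459 − 2(ps − 78) = 615 - 2ps. Setting this equal to supply: 615 - 2ps = -237.8 + 3.2ps, so ps = 164.
Buyers pay pb = 164 − 78 = 86; q' = -237.8 + 3.2·164 = 287.
Buyers' price falls by p* − pb = 134 − 86 = 48; sellers' price rises by ps − p* = 164 − 134 = 30.
So consumers capture 48/78 = 8/13 of each unit of subsidy.

Consumer share = 8/13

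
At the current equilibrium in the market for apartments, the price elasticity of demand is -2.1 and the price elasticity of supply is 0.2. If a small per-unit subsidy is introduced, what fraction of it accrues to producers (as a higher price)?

Producer share = 21/23

For a small subsidy around the equilibrium, the benefit split depends on the relative slopes, which at a point are proportional to the elasticities.
Buyer share = εs/(εs + |εd|) = 0.2/(0.2 + 2.1) = 2/23; seller share = |εd|/(εs + |εd|) = 21/23.
So producers capture 21/23 of the subsidy.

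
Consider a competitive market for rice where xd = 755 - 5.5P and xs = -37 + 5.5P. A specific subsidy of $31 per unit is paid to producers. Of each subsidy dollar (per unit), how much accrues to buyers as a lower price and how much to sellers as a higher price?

Buyers gain $15.5 per unit; sellers gain $15.5 per unit

Pre-subsidy: 755 - 5.5P = -37 + 5.5P gives P* = 72, x* = 359.
With the subsidy, sellers receive Ps = Pb + 31 for each unit, where Pb is the price buyers pay.
Supply in terms of Pb becomes xs = -37 + 5.5(Pb + 31) = 133.5 + 5.5Pb. Setting this equal to demand: 755 - 5.5Pb = 133.5 + 5.5Pb, so Pb = 56.5.
Sellers receive Ps = 56.5 + 31 = 87.5; x' = 755 − 5.5·56.5 = 444.25.
Buyers' price falls by P* − Pb = 72 − 56.5 = 15.5; sellers' price rises by Ps − P* = 87.5 − 72 = 15.5.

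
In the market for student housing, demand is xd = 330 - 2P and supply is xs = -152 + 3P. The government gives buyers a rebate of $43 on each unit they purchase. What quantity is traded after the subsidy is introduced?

Pre-subsidy: 330 - 2P = -152 + 3P gives P* = 96.4, x* = 137.2.
With the rebate, buyers effectively pay Pb = Ps − 43, where Ps is the price sellers receive.
Demand in terms of Ps becomes xd = 330 − 2(Ps − 43) = 416 - 2Ps. Setting this equal to supply: 416 - 2Ps = -152 + 3Ps, so Ps = 113.6.
Buyers pay Pb = 113.6 − 43 = 70.6; x' = -152 + 3·113.6 = 188.8.

x' = 188.8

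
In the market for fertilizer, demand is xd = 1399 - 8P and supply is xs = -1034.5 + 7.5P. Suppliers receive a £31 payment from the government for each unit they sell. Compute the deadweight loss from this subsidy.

Deadweight loss = £1860

Pre-subsidy: 1399 - 8P = -1034.5 + 7.5P gives P* = 157, x* = 143.
With the subsidy, sellers receive Ps = Pb + 31 for each unit, where Pb is the price buyers pay.
Supply in terms of Pb becomes xs = -1034.5 + 7.5(Pb + 31) = -802 + 7.5Pb. Setting this equal to demand: 1399 - 8Pb = -802 + 7.5Pb, so Pb = 142.
Sellers receive Ps = 142 + 31 = 173; x' = 1399 − 8·142 = 263.
The subsidy expands output by 263 − 143 = 120 past the efficient level; on those units the gap between marginal cost and willingness to pay runs from 0 up to 31.
DWL = ½ × 31 × 120 = 1860.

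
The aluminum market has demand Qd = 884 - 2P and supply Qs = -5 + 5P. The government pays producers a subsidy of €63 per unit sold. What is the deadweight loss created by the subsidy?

Pre-subsidy: 884 - 2P = -5 + 5P gives P* = 127, Q* = 630.
With the subsidy, sellers receive Ps = Pb + 63 for each unit, where Pb is the price buyers pay.
Supply in terms of Pb becomes Qs = -5 + 5(Pb + 63) = 310 + 5Pb. Setting this equal to demand: 884 - 2Pb = 310 + 5Pb, so Pb = 82.
Sellers receive Ps = 82 + 63 = 145; Q' = 884 − 2·82 = 720.
The subsidy expands output by 720 − 630 = 90 past the efficient level; on those units the gap between marginal cost and willingness to pay runs from 0 up to 63.
DWL = ½ × 63 × 90 = 2835.

Deadweight loss = €2835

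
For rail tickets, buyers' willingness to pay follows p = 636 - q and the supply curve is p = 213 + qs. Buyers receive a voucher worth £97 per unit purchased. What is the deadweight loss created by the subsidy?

Pre-subsidy: 636 - q = 213 + q gives q* = 211.5 and p* = 424.5.
With the rebate, buyers effectively pay pb = ps − 97, where ps is the price sellers receive.
On the curves, pb = 636 - q and ps = 213 + q; the wedge ps − pb = 97 gives 213 + q − (636 - q) = 97, so q' = 260.
Then pb = 636 − 1·260 = 376 and ps = 213 + 1·260 = 473.
The subsidy expands output by 260 − 211.5 = 48.5 past the efficient level; on those units the gap between marginal cost and willingness to pay runs from 0 up to 97.
DWL = ½ × 97 × 48.5 = 2352.25.

Deadweight loss = £2352.25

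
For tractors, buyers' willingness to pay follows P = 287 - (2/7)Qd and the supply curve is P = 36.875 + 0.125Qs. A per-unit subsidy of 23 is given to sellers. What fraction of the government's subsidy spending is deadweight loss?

DWL / government spending = 4/95

Pre-subsidy: 287 - (2/7)Q = 36.875 + 0.125Q gives Q* = 609 and P* = 113.
With the subsidy, sellers receive Ps = Pb + 23 for each unit, where Pb is the price buyers pay.
On the curves, Pb = 287 - (2/7)Q and Ps = 36.875 + 0.125Q; the wedge Ps − Pb = 23 gives 36.875 + 0.125Q − (287 - (2/7)Q) = 23, so Q' = 665.
Then Pb = 287 − (2/7)·665 = 97 and Ps = 36.875 + 0.125·665 = 120.
ΔCS = ½(609 + 665)(113 − 97) = 10192; ΔPS = ½(609 + 665)(120 − 113) = 4459.
Government spending = 23 × 665 = 15295.
DWL = ½ × 23 × (665 − 609) = 644; fraction = 644 / 15295 = 4/95.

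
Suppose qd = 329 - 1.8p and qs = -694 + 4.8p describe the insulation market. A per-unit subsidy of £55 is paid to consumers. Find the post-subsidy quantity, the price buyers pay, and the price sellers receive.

Pre-subsidy: 329 - 1.8p = -694 + 4.8p gives p* = 155, q* = 50.
With the rebate, buyers effectively pay pb = ps − 55, where ps is the price sellers receive.
Demand in terms of ps becomes qd = 329 − 1.8(ps − 55) = 428 - 1.8ps. Setting this equal to supply: 428 - 1.8ps = -694 + 4.8ps, so ps = 170.
Buyers pay pb = 170 − 55 = 115; q' = -694 + 4.8·170 = 122.

q' = 122; buyers pay £115; sellers receive £170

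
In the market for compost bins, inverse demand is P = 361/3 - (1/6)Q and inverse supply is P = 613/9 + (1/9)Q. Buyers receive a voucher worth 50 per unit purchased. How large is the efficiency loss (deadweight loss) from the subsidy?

Deadweight loss = 4500

Pre-subsidy: 361/3 - (1/6)Q = 613/9 + (1/9)Q gives Q* = 188 and P* = 89.
With the rebate, buyers effectively pay Pb = Ps − 50, where Ps is the price sellers receive.
On the curves, Pb = 361/3 - (1/6)Q and Ps = 613/9 + (1/9)Q; the wedge Ps − Pb = 50 gives 613/9 + (1/9)Q − (361/3 - (1/6)Q) = 50, so Q' = 368.
Then Pb = 361/3 − (1/6)·368 = 59 and Ps = 613/9 + (1/9)·368 = 109.
The subsidy expands output by 368 − 188 = 180 past the efficient level; on those units the gap between marginal cost and willingness to pay runs from 0 up to 50.
DWL = ½ × 50 × 180 = 4500.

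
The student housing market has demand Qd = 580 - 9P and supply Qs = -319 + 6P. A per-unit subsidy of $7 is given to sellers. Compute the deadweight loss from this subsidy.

Deadweight loss = $88.2

Pre-subsidy: 580 - 9P = -319 + 6P gives P* = 899/15, Q* = 40.6.
With the subsidy, sellers receive Ps = Pb + 7 for each unit, where Pb is the price buyers pay.
Supply in terms of Pb becomes Qs = -319 + 6(Pb + 7) = -277 + 6Pb. Setting this equal to demand: 580 - 9Pb = -277 + 6Pb, so Pb = 857/15.
Sellers receive Ps = 857/15 + 7 = 962/15; Q' = 580 − 9·(857/15) = 65.8.
The subsidy expands output by 65.8 − 40.6 = 25.2 past the efficient level; on those units the gap between marginal cost and willingness to pay runs from 0 up to 7.
DWL = ½ × 7 × 25.2 = 88.2.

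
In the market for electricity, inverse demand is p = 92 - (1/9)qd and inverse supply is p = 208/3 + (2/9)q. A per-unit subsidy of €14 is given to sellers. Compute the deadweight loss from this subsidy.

Pre-subsidy: 92 - (1/9)q = 208/3 + (2/9)q gives q* = 68 and p* = 760/9.
With the subsidy, sellers receive ps = pb + 14 for each unit, where pb is the price buyers pay.
On the curves, pb = 92 - (1/9)q and ps = 208/3 + (2/9)q; the wedge ps − pb = 14 gives 208/3 + (2/9)q − (92 - (1/9)q) = 14, so q' = 110.
Then pb = 92 − (1/9)·110 = 718/9 and ps = 208/3 + (2/9)·110 = 844/9.
The subsidy expands output by 110 − 68 = 42 past the efficient level; on those units the gap between marginal cost and willingness to pay runs from 0 up to 14.
DWL = ½ × 14 × 42 = 294.

Deadweight loss = €294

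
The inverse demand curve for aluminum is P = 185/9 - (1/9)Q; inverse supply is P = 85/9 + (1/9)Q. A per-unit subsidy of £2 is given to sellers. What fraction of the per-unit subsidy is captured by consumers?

Consumer share = 0.5

Pre-subsidy: 185/9 - (1/9)Q = 85/9 + (1/9)Q gives Q* = 50 and P* = 15.
With the subsidy, sellers receive Ps = Pb + 2 for each unit, where Pb is the price buyers pay.
On the curves, Pb = 185/9 - (1/9)Q and Ps = 85/9 + (1/9)Q; the wedge Ps − Pb = 2 gives 85/9 + (1/9)Q − (185/9 - (1/9)Q) = 2, so Q' = 59.
Then Pb = 185/9 − (1/9)·59 = 14 and Ps = 85/9 + (1/9)·59 = 16.
Buyers' price falls by P* − Pb = 15 − 14 = 1; sellers' price rises by Ps − P* = 16 − 15 = 1.
So consumers capture 1/2 = 0.5 of each unit of subsidy.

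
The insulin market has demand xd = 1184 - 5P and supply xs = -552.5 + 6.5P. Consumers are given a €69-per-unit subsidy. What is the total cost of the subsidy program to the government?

Government cost = €43056

Pre-subsidy: 1184 - 5P = -552.5 + 6.5P gives P* = 151, x* = 429.
With the rebate, buyers effectively pay Pb = Ps − 69, where Ps is the price sellers receive.
Demand in terms of Ps becomes xd = 1184 − 5(Ps − 69) = 1529 - 5Ps. Setting this equal to supply: 1529 - 5Ps = -552.5 + 6.5Ps, so Ps = 181.
Buyers pay Pb = 181 − 69 = 112; x' = -552.5 + 6.5·181 = 624.
Government outlay = subsidy × quantity = 69 × 624 = 43056.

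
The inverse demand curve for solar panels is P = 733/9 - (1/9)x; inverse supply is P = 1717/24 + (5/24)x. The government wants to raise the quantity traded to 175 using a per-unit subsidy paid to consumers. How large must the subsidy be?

At x = 175, from the demand curve buyers pay Pb = 733/9 − (1/9)·175 = 62; from the supply curve sellers need Ps = 1717/24 + (5/24)·175 = 108.
The subsidy must fill the gap: s = Ps − Pb = 108 − 62 = 46.

Required subsidy s = 46 per unit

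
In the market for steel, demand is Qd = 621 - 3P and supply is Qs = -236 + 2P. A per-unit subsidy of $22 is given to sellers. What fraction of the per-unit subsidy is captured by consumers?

Pre-subsidy: 621 - 3P = -236 + 2P gives P* = 171.4, Q* = 106.8.
With the subsidy, sellers receive Ps = Pb + 22 for each unit, where Pb is the price buyers pay.
Supply in terms of Pb becomes Qs = -236 + 2(Pb + 22) = -192 + 2Pb. Setting this equal to demand: 621 - 3Pb = -192 + 2Pb, so Pb = 162.6.
Sellers receive Ps = 162.6 + 22 = 184.6; Q' = 621 − 3·162.6 = 133.2.
Buyers' price falls by P* − Pb = 171.4 − 162.6 = 8.8; sellers' price rises by Ps − P* = 184.6 − 171.4 = 13.2.
So consumers capture 8.8/22 = 0.4 of each unit of subsidy.

Consumer share = 0.4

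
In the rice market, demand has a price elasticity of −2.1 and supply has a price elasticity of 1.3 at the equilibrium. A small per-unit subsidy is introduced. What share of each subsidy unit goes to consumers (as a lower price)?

Consumer share = 13/34

For a small subsidy around the equilibrium, the benefit split depends on the relative slopes, which at a point are proportional to the elasticities.
Buyer share = εs/(εs + |εd|) = 1.3/(1.3 + 2.1) = 13/34; seller share = |εd|/(εs + |εd|) = 21/34.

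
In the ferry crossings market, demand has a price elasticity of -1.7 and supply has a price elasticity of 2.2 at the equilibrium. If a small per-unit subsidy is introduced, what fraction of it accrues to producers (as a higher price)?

For a small subsidy around the equilibrium, the benefit split depends on the relative slopes, which at a point are proportional to the elasticities.
Buyer share = εs/(εs + |εd|) = 2.2/(2.2 + 1.7) = 22/39; seller share = |εd|/(εs + |εd|) = 17/39.
So producers capture 17/39 of the subsidy.

Producer share = 17/39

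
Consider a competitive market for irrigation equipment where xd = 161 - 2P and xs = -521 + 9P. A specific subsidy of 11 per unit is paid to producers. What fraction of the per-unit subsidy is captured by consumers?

Pre-subsidy: 161 - 2P = -521 + 9P gives P* = 62, x* = 37.
With the subsidy, sellers receive Ps = Pb + 11 for each unit, where Pb is the price buyers pay.
Supply in terms of Pb becomes xs = -521 + 9(Pb + 11) = -422 + 9Pb. Setting this equal to demand: 161 - 2Pb = -422 + 9Pb, so Pb = 53.
Sellers receive Ps = 53 + 11 = 64; x' = 161 − 2·53 = 55.
Buyers' price falls by P* − Pb = 62 − 53 = 9; sellers' price rises by Ps − P* = 64 − 62 = 2.
So consumers capture 9/11 = 9/11 of each unit of subsidy.

Consumer share = 9/11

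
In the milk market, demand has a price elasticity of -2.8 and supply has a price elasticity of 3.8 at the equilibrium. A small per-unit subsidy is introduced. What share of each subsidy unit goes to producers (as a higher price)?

For a small subsidy around the equilibrium, the benefit split depends on the relative slopes, which at a point are proportional to the elasticities.
Buyer share = εs/(εs + |εd|) = 3.8/(3.8 + 2.8) = 19/33; seller share = |εd|/(εs + |εd|) = 14/33.
So producers capture 14/33 of the subsidy.

Producer share = 14/33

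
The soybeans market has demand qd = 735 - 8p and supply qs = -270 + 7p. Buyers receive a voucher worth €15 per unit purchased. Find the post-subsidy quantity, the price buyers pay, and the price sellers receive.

Pre-subsidy: 735 - 8p = -270 + 7p gives p* = 67, q* = 199.
With the rebate, buyers effectively pay pb = ps − 15, where ps is the price sellers receive.
Demand in terms of ps becomes qd = 735 − 8(ps − 15) = 855 - 8ps. Setting this equal to supply: 855 - 8ps = -270 + 7ps, so ps = 75.
Buyers pay pb = 75 − 15 = 60; q' = -270 + 7·75 = 255.

q' = 255; buyers pay €60; sellers receive €75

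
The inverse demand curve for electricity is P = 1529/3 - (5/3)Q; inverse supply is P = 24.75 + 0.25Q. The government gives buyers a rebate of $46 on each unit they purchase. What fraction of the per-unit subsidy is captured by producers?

Producer share = 3/23

Pre-subsidy: 1529/3 - (5/3)Q = 24.75 + 0.25Q gives Q* = 253 and P* = 88.
With the rebate, buyers effectively pay Pb = Ps − 46, where Ps is the price sellers receive.
On the curves, Pb = 1529/3 - (5/3)Q and Ps = 24.75 + 0.25Q; the wedge Ps − Pb = 46 gives 24.75 + 0.25Q − (1529/3 - (5/3)Q) = 46, so Q' = 277.
Then Pb = 1529/3 − (5/3)·277 = 48 and Ps = 24.75 + 0.25·277 = 94.
Buyers' price falls by P* − Pb = 88 − 48 = 40; sellers' price rises by Ps − P* = 94 − 88 = 6.
So producers capture 6/46 = 3/23 of each unit of subsidy.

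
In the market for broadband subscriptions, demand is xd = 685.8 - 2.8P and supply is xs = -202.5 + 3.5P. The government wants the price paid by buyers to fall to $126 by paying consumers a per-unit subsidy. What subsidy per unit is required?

Required subsidy s = $27 per unit

At a buyer price of 126, quantity demanded is 685.8 − 2.8·126 = 333.
Sellers supply 333 only when they receive Ps with -202.5 + 3.5·Ps = 333, i.e. Ps = 153.
s = Ps − Pb = 153 − 126 = 27.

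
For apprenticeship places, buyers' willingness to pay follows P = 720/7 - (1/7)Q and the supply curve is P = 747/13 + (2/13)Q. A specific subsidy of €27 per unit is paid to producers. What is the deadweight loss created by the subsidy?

Pre-subsidy: 720/7 - (1/7)Q = 747/13 + (2/13)Q gives Q* = 153 and P* = 81.
With the subsidy, sellers receive Ps = Pb + 27 for each unit, where Pb is the price buyers pay.
On the curves, Pb = 720/7 - (1/7)Q and Ps = 747/13 + (2/13)Q; the wedge Ps − Pb = 27 gives 747/13 + (2/13)Q − (720/7 - (1/7)Q) = 27, so Q' = 244.
Then Pb = 720/7 − (1/7)·244 = 68 and Ps = 747/13 + (2/13)·244 = 95.
The subsidy expands output by 244 − 153 = 91 past the efficient level; on those units the gap between marginal cost and willingness to pay runs from 0 up to 27.
DWL = ½ × 27 × 91 = 1228.5.

Deadweight loss = €1228.5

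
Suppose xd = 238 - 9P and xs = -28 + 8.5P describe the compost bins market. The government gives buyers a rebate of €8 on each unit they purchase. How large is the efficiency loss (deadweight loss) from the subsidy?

Pre-subsidy: 238 - 9P = -28 + 8.5P gives P* = 15.2, x* = 101.2.
With the rebate, buyers effectively pay Pb = Ps − 8, where Ps is the price sellers receive.
Demand in terms of Ps becomes xd = 238 − 9(Ps − 8) = 310 - 9Ps. Setting this equal to supply: 310 - 9Ps = -28 + 8.5Ps, so Ps = 676/35.
Buyers pay Pb = 676/35 − 8 = 396/35; x' = -28 + 8.5·(676/35) = 4766/35.
The subsidy expands output by 4766/35 − 101.2 = 1224/35 past the efficient level; on those units the gap between marginal cost and willingness to pay runs from 0 up to 8.
DWL = ½ × 8 × 1224/35 = 4896/35.

Deadweight loss = 4896/35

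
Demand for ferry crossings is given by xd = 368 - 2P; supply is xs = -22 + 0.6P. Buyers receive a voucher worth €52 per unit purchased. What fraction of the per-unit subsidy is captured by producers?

Pre-subsidy: 368 - 2P = -22 + 0.6P gives P* = 150, x* = 68.
With the rebate, buyers effectively pay Pb = Ps − 52, where Ps is the price sellers receive.
Demand in terms of Ps becomes xd = 368 − 2(Ps − 52) = 472 - 2Ps. Setting this equal to supply: 472 - 2Ps = -22 + 0.6Ps, so Ps = 190.
Buyers pay Pb = 190 − 52 = 138; x' = -22 + 0.6·190 = 92.
Buyers' price falls by P* − Pb = 150 − 138 = 12; sellers' price rises by Ps − P* = 190 − 150 = 40.
So producers capture 40/52 = 10/13 of each unit of subsidy.

Producer share = 10/13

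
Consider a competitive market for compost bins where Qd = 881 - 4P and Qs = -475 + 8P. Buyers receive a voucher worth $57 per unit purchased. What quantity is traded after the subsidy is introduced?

Q' = 581

Pre-subsidy: 881 - 4P = -475 + 8P gives P* = 113, Q* = 429.
With the rebate, buyers effectively pay Pb = Ps − 57, where Ps is the price sellers receive.
Demand in terms of Ps becomes Qd = 881 − 4(Ps − 57) = 1109 - 4Ps. Setting this equal to supply: 1109 - 4Ps = -475 + 8Ps, so Ps = 132.
Buyers pay Pb = 132 − 57 = 75; Q' = -475 + 8·132 = 581.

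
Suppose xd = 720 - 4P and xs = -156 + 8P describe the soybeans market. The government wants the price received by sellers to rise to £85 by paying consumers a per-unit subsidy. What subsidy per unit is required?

At a seller price of 85, quantity supplied is -156 + 8·85 = 524.
Buyers absorb 524 only when they pay Pb with 720 − 4·Pb = 524, i.e. Pb = 49.
s = Ps − Pb = 85 − 49 = 36.

Required subsidy s = £36 per unit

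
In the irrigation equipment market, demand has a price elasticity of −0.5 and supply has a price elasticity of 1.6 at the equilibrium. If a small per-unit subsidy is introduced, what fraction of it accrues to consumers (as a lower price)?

For a small subsidy around the equilibrium, the benefit split depends on the relative slopes, which at a point are proportional to the elasticities.
Buyer share = εs/(εs + |εd|) = 1.6/(1.6 + 0.5) = 16/21; seller share = |εd|/(εs + |εd|) = 5/21.

Consumer share = 16/21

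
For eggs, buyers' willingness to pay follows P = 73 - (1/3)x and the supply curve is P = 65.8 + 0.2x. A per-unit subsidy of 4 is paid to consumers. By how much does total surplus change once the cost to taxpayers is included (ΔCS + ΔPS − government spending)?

Net change in total surplus = -15

Pre-subsidy: 73 - (1/3)x = 65.8 + 0.2x gives x* = 13.5 and P* = 68.5.
With the rebate, buyers effectively pay Pb = Ps − 4, where Ps is the price sellers receive.
On the curves, Pb = 73 - (1/3)x and Ps = 65.8 + 0.2x; the wedge Ps − Pb = 4 gives 65.8 + 0.2x − (73 - (1/3)x) = 4, so x' = 21.
Then Pb = 73 − (1/3)·21 = 66 and Ps = 65.8 + 0.2·21 = 70.
ΔCS = ½(13.5 + 21)(68.5 − 66) = 43.125; ΔPS = ½(13.5 + 21)(70 − 68.5) = 25.875.
Government spending = 4 × 21 = 84.
Net change = 43.125 + 25.875 − 84 = -15. The loss equals the DWL triangle ½·4·7.5.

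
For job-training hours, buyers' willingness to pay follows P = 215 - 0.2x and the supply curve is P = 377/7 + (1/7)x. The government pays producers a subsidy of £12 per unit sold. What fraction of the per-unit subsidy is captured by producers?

Producer share = 5/12

Pre-subsidy: 215 - 0.2x = 377/7 + (1/7)x gives x* = 470 and P* = 121.
With the subsidy, sellers receive Ps = Pb + 12 for each unit, where Pb is the price buyers pay.
On the curves, Pb = 215 - 0.2x and Ps = 377/7 + (1/7)x; the wedge Ps − Pb = 12 gives 377/7 + (1/7)x − (215 - 0.2x) = 12, so x' = 505.
Then Pb = 215 − 0.2·505 = 114 and Ps = 377/7 + (1/7)·505 = 126.
Buyers' price falls by P* − Pb = 121 − 114 = 7; sellers' price rises by Ps − P* = 126 − 121 = 5.
So producers capture 5/12 = 5/12 of each unit of subsidy.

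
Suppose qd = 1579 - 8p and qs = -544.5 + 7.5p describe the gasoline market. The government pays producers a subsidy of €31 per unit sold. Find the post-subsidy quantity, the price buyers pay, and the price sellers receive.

q' = 603; buyers pay €122; sellers receive €153

Pre-subsidy: 1579 - 8p = -544.5 + 7.5p gives p* = 137, q* = 483.
With the subsidy, sellers receive ps = pb + 31 for each unit, where pb is the price buyers pay.
Supply in terms of pb becomes qs = -544.5 + 7.5(pb + 31) = -312 + 7.5pb. Setting this equal to demand: 1579 - 8pb = -312 + 7.5pb, so pb = 122.
Sellers receive ps = 122 + 31 = 153; q' = 1579 − 8·122 = 603.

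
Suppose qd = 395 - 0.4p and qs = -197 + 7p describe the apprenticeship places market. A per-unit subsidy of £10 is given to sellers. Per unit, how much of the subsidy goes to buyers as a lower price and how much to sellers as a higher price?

Buyers gain 350/37 per unit; sellers gain 20/37 per unit

Pre-subsidy: 395 - 0.4p = -197 + 7p gives p* = 80, q* = 363.
With the subsidy, sellers receive ps = pb + 10 for each unit, where pb is the price buyers pay.
Supply in terms of pb becomes qs = -197 + 7(pb + 10) = -127 + 7pb. Setting this equal to demand: 395 - 0.4pb = -127 + 7pb, so pb = 2610/37.
Sellers receive ps = 2610/37 + 10 = 2980/37; q' = 395 − 0.4·(2610/37) = 13571/37.
Buyers' price falls by p* − pb = 80 − 2610/37 = 350/37; sellers' price rises by ps − p* = 2980/37 − 80 = 20/37.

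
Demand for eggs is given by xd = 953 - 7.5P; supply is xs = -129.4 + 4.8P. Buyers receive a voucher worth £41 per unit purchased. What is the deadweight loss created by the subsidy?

Pre-subsidy: 953 - 7.5P = -129.4 + 4.8P gives P* = 88, x* = 293.
With the rebate, buyers effectively pay Pb = Ps − 41, where Ps is the price sellers receive.
Demand in terms of Ps becomes xd = 953 − 7.5(Ps − 41) = 1260.5 - 7.5Ps. Setting this equal to supply: 1260.5 - 7.5Ps = -129.4 + 4.8Ps, so Ps = 113.
Buyers pay Pb = 113 − 41 = 72; x' = -129.4 + 4.8·113 = 413.
The subsidy expands output by 413 − 293 = 120 past the efficient level; on those units the gap between marginal cost and willingness to pay runs from 0 up to 41.
DWL = ½ × 41 × 120 = 2460.

Deadweight loss = £2460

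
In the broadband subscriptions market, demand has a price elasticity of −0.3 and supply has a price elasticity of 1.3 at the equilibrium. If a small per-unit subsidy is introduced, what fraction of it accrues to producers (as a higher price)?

Producer share = 0.1875

For a small subsidy around the equilibrium, the benefit split depends on the relative slopes, which at a point are proportional to the elasticities.
Buyer share = εs/(εs + |εd|) = 1.3/(1.3 + 0.3) = 0.8125; seller share = |εd|/(εs + |εd|) = 0.1875.
So producers capture 0.1875 of the subsidy.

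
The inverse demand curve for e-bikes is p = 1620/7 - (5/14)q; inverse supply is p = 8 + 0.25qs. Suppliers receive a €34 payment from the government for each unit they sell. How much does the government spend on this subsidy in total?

Government cost = €14416

Pre-subsidy: 1620/7 - (5/14)q = 8 + 0.25q gives q* = 368 and p* = 100.
With the subsidy, sellers receive ps = pb + 34 for each unit, where pb is the price buyers pay.
On the curves, pb = 1620/7 - (5/14)q and ps = 8 + 0.25q; the wedge ps − pb = 34 gives 8 + 0.25q − (1620/7 - (5/14)q) = 34, so q' = 424.
Then pb = 1620/7 − (5/14)·424 = 80 and ps = 8 + 0.25·424 = 114.
Government outlay = subsidy × quantity = 34 × 424 = 14416.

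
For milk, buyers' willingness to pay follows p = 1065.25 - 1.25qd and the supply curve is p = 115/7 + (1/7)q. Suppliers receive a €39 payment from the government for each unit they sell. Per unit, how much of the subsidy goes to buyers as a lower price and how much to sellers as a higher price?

Pre-subsidy: 1065.25 - 1.25q = 115/7 + (1/7)q gives q* = 753 and p* = 124.
With the subsidy, sellers receive ps = pb + 39 for each unit, where pb is the price buyers pay.
On the curves, pb = 1065.25 - 1.25q and ps = 115/7 + (1/7)q; the wedge ps − pb = 39 gives 115/7 + (1/7)q − (1065.25 - 1.25q) = 39, so q' = 781.
Then pb = 1065.25 − 1.25·781 = 89 and ps = 115/7 + (1/7)·781 = 128.
Buyers' price falls by p* − pb = 124 − 89 = 35; sellers' price rises by ps − p* = 128 − 124 = 4.

Buyers gain €35 per unit; sellers gain €4 per unit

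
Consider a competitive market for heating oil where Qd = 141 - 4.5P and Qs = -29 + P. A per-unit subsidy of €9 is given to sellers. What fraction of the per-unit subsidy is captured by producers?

Producer share = 9/11

Pre-subsidy: 141 - 4.5P = -29 + P gives P* = 340/11, Q* = 21/11.
With the subsidy, sellers receive Ps = Pb + 9 for each unit, where Pb is the price buyers pay.
Supply in terms of Pb becomes Qs = -29 + 1(Pb + 9) = -20 + Pb. Setting this equal to demand: 141 - 4.5Pb = -20 + Pb, so Pb = 322/11.
Sellers receive Ps = 322/11 + 9 = 421/11; Q' = 141 − 4.5·(322/11) = 102/11.
Buyers' price falls by P* − Pb = 340/11 − 322/11 = 18/11; sellers' price rises by Ps − P* = 421/11 − 340/11 = 81/11.
So producers capture (81/11)/9 = 9/11 of each unit of subsidy.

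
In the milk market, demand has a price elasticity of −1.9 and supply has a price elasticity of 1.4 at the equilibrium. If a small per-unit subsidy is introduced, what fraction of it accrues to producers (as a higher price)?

Producer share = 19/33

For a small subsidy around the equilibrium, the benefit split depends on the relative slopes, which at a point are proportional to the elasticities.
Buyer share = εs/(εs + |εd|) = 1.4/(1.4 + 1.9) = 14/33; seller share = |εd|/(εs + |εd|) = 19/33.
So producers capture 19/33 of the subsidy.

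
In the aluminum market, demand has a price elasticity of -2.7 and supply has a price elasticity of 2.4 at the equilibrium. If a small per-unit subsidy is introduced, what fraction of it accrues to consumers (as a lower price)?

Consumer share = 8/17

For a small subsidy around the equilibrium, the benefit split depends on the relative slopes, which at a point are proportional to the elasticities.
Buyer share = εs/(εs + |εd|) = 2.4/(2.4 + 2.7) = 8/17; seller share = |εd|/(εs + |εd|) = 9/17.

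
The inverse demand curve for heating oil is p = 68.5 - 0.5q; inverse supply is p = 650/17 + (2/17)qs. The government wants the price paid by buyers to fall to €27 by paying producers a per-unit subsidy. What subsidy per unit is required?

At a buyer price of 27, quantity demanded is 137 − 2·27 = 83.
Sellers supply 83 only when they receive ps = 650/17 + (2/17)·83 = 48.
s = ps − pb = 48 − 27 = 21.

Required subsidy s = €21 per unit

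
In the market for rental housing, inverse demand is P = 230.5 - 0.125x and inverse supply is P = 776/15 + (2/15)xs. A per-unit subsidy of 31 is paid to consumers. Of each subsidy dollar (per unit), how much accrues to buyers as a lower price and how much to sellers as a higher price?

Pre-subsidy: 230.5 - 0.125x = 776/15 + (2/15)x gives x* = 692 and P* = 144.
With the rebate, buyers effectively pay Pb = Ps − 31, where Ps is the price sellers receive.
On the curves, Pb = 230.5 - 0.125x and Ps = 776/15 + (2/15)x; the wedge Ps − Pb = 31 gives 776/15 + (2/15)x − (230.5 - 0.125x) = 31, so x' = 812.
Then Pb = 230.5 − 0.125·812 = 129 and Ps = 776/15 + (2/15)·812 = 160.
Buyers' price falls by P* − Pb = 144 − 129 = 15; sellers' price rises by Ps − P* = 160 − 144 = 16.

Buyers gain 15 per unit; sellers gain 16 per unit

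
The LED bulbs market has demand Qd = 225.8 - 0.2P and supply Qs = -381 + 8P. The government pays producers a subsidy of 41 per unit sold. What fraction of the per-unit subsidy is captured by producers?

Pre-subsidy: 225.8 - 0.2P = -381 + 8P gives P* = 74, Q* = 211.
With the subsidy, sellers receive Ps = Pb + 41 for each unit, where Pb is the price buyers pay.
Supply in terms of Pb becomes Qs = -381 + 8(Pb + 41) = -53 + 8Pb. Setting this equal to demand: 225.8 - 0.2Pb = -53 + 8Pb, so Pb = 34.
Sellers receive Ps = 34 + 41 = 75; Q' = 225.8 − 0.2·34 = 219.
Buyers' price falls by P* − Pb = 74 − 34 = 40; sellers' price rises by Ps − P* = 75 − 74 = 1.
So producers capture 1/41 = 1/41 of each unit of subsidy.

Producer share = 1/41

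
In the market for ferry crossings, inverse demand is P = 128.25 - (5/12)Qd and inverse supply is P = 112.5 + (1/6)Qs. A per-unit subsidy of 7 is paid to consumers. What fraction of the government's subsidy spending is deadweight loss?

Pre-subsidy: 128.25 - (5/12)Q = 112.5 + (1/6)Q gives Q* = 27 and P* = 117.
With the rebate, buyers effectively pay Pb = Ps − 7, where Ps is the price sellers receive.
On the curves, Pb = 128.25 - (5/12)Q and Ps = 112.5 + (1/6)Q; the wedge Ps − Pb = 7 gives 112.5 + (1/6)Q − (128.25 - (5/12)Q) = 7, so Q' = 39.
Then Pb = 128.25 − (5/12)·39 = 112 and Ps = 112.5 + (1/6)·39 = 119.
ΔCS = ½(27 + 39)(117 − 112) = 165; ΔPS = ½(27 + 39)(119 − 117) = 66.
Government spending = 7 × 39 = 273.
DWL = ½ × 7 × (39 − 27) = 42; fraction = 42 / 273 = 2/13.

DWL / government spending = 2/13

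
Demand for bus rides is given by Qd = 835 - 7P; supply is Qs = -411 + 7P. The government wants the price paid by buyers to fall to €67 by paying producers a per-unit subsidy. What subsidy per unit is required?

Required subsidy s = €44 per unit

At a buyer price of 67, quantity demanded is 835 − 7·67 = 366.
Sellers supply 366 only when they receive Ps with -411 + 7·Ps = 366, i.e. Ps = 111.
s = Ps − Pb = 111 − 67 = 44.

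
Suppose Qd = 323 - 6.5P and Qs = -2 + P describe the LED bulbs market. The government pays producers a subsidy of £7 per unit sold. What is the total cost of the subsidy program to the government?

Pre-subsidy: 323 - 6.5P = -2 + P gives P* = 130/3, Q* = 124/3.
With the subsidy, sellers receive Ps = Pb + 7 for each unit, where Pb is the price buyers pay.
Supply in terms of Pb becomes Qs = -2 + 1(Pb + 7) = 5 + Pb. Setting this equal to demand: 323 - 6.5Pb = 5 + Pb, so Pb = 42.4.
Sellers receive Ps = 42.4 + 7 = 49.4; Q' = 323 − 6.5·42.4 = 47.4.
Government outlay = subsidy × quantity = 7 × 47.4 = 331.8.

Government cost = £331.8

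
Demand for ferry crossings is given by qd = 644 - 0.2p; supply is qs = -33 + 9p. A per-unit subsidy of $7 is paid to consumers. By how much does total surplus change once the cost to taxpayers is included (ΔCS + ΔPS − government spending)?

Net change in total surplus = -441/92

Pre-subsidy: 644 - 0.2p = -33 + 9p gives p* = 3385/46, q* = 28947/46.
With the rebate, buyers effectively pay pb = ps − 7, where ps is the price sellers receive.
Demand in terms of ps becomes qd = 644 − 0.2(ps − 7) = 645.4 - 0.2ps. Setting this equal to supply: 645.4 - 0.2ps = -33 + 9ps, so ps = 1696/23.
Buyers pay pb = 1696/23 − 7 = 1535/23; q' = -33 + 9·(1696/23) = 14505/23.
ΔCS = ½(28947/46 + 14505/23)(3385/46 − 1535/23) = 18256455/4232; ΔPS = ½(28947/46 + 14505/23)(1696/23 − 3385/46) = 405699/4232.
Government spending = 7 × 14505/23 = 101535/23.
Net change = 18256455/4232 + 405699/4232 − 101535/23 = -441/92. The loss equals the DWL triangle ½·7·63/46.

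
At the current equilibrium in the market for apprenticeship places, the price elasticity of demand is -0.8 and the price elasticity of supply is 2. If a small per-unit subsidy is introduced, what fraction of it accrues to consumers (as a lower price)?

For a small subsidy around the equilibrium, the benefit split depends on the relative slopes, which at a point are proportional to the elasticities.
Buyer share = εs/(εs + |εd|) = 2/(2 + 0.8) = 5/7; seller share = |εd|/(εs + |εd|) = 2/7.

Consumer share = 5/7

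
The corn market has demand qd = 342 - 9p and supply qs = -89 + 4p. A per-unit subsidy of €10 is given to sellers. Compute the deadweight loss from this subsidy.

Deadweight loss = 1800/13

Pre-subsidy: 342 - 9p = -89 + 4p gives p* = 431/13, q* = 567/13.
With the subsidy, sellers receive ps = pb + 10 for each unit, where pb is the price buyers pay.
Supply in terms of pb becomes qs = -89 + 4(pb + 10) = -49 + 4pb. Setting this equal to demand: 342 - 9pb = -49 + 4pb, so pb = 391/13.
Sellers receive ps = 391/13 + 10 = 521/13; q' = 342 − 9·(391/13) = 927/13.
The subsidy expands output by 927/13 − 567/13 = 360/13 past the efficient level; on those units the gap between marginal cost and willingness to pay runs from 0 up to 10.
DWL = ½ × 10 × 360/13 = 1800/13.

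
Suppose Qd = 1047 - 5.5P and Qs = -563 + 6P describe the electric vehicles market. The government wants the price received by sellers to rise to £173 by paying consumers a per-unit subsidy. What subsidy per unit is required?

Required subsidy s = £69 per unit

At a seller price of 173, quantity supplied is -563 + 6·173 = 475.
Buyers absorb 475 only when they pay Pb with 1047 − 5.5·Pb = 475, i.e. Pb = 104.
s = Ps − Pb = 173 − 104 = 69.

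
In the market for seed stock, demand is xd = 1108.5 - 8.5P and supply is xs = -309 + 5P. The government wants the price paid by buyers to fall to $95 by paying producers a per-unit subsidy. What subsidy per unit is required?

Required subsidy s = $27 per unit

At a buyer price of 95, quantity demanded is 1108.5 − 8.5·95 = 301.
Sellers supply 301 only when they receive Ps with -309 + 5·Ps = 301, i.e. Ps = 122.
s = Ps − Pb = 122 − 95 = 27.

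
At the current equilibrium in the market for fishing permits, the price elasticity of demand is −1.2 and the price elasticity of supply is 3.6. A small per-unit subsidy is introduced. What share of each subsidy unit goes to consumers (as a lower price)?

For a small subsidy around the equilibrium, the benefit split depends on the relative slopes, which at a point are proportional to the elasticities.
Buyer share = εs/(εs + |εd|) = 3.6/(3.6 + 1.2) = 0.75; seller share = |εd|/(εs + |εd|) = 0.25.

Consumer share = 0.75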